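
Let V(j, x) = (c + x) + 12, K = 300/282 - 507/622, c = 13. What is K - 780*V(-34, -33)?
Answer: 182427431/29234 ≈ 6240.3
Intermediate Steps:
K = 7271/29234 (K = 300*(1/282) - 507*1/622 = 50/47 - 507/622 = 7271/29234 ≈ 0.24872)
V(j, x) = 25 + x (V(j, x) = (13 + x) + 12 = 25 + x)
K - 780*V(-34, -33) = 7271/29234 - 780*(25 - 33) = 7271/29234 - 780*(-8) = 7271/29234 + 6240 = 182427431/29234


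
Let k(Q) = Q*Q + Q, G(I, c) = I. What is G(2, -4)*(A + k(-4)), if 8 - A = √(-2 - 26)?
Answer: 40 - 4*I*√7 ≈ 40.0 - 10.583*I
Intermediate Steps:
A = 8 - 2*I*√7 (A = 8 - √(-2 - 26) = 8 - √(-28) = 8 - 2*I*√7 ≈ 8.0 - 5.2915*I)
k(Q) = Q + Q² (k(Q) = Q² + Q = Q + Q²)
G(2, -4)*(A + k(-4)) = 2*((8 - 2*I*√7) - 4*(1 - 4)) = 2*((8 - 2*I*√7) - 4*(-3)) = 2*((8 - 2*I*√7) + 12) = 2*(20 - 2*I*√7) = 40 - 4*I*√7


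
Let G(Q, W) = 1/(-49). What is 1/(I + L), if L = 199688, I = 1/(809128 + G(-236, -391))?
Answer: 39647271/7917084251497 ≈ 5.0078e-6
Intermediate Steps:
G(Q, W) = -1/49
I = 49/39647271 (I = 1/(809128 - 1/49) = 1/(39647271/49) = 49/39647271 ≈ 1.2359e-6)
1/(I + L) = 1/(49/39647271 + 199688) = 1/(7917084251497/39647271) = 39647271/7917084251497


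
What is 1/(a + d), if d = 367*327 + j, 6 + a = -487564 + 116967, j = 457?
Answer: -1/250137 ≈ -3.9978e-6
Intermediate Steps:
a = -370603 (a = -6 + (-487564 + 116967) = -6 - 370597 = -370603)
d = 120466 (d = 367*327 + 457 = 120009 + 457 = 120466)
1/(a + d) = 1/(-370603 + 120466) = 1/(-250137) = -1/250137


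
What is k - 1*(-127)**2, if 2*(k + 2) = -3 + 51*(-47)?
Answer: -17331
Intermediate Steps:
k = -1202 (k = -2 + (-3 + 51*(-47))/2 = -2 + (-3 - 2397)/2 = -2 + (1/2)*(-2400) = -2 - 1200 = -1202)
k - 1*(-127)**2 = -1202 - 1*(-127)**2 = -1202 - 1*16129 = -1202 - 16129 = -17331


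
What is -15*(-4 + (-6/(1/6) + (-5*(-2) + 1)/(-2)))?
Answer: 1365/2 ≈ 682.50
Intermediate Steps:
-15*(-4 + (-6/(1/6) + (-5*(-2) + 1)/(-2))) = -15*(-4 + (-6/1/6 + (10 + 1)*(-1/2))) = -15*(-4 + (-6*6 + 11*(-1/2))) = -15*(-4 + (-36 - 11/2)) = -15*(-4 - 83/2) = -15*(-91/2) = 1365/2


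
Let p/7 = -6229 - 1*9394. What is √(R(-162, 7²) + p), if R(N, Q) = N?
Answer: I*√109523 ≈ 330.94*I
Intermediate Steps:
p = -109361 (p = 7*(-6229 - 1*9394) = 7*(-6229 - 9394) = 7*(-15623) = -109361)
√(R(-162, 7²) + p) = √(-162 - 109361) = √(-109523) = I*√109523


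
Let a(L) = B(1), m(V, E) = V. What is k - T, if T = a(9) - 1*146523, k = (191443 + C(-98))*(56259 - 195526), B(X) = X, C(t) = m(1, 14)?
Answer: -26661685026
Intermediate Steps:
C(t) = 1
a(L) = 1
k = -26661831548 (k = (191443 + 1)*(56259 - 195526) = 191444*(-139267) = -26661831548)
T = -146522 (T = 1 - 1*146523 = 1 - 146523 = -146522)
k - T = -26661831548 - 1*(-146522) = -26661831548 + 146522 = -26661685026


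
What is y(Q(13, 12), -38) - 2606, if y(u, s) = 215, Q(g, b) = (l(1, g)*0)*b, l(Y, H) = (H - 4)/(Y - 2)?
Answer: -2391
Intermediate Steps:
l(Y, H) = (-4 + H)/(-2 + Y)
Q(g, b) = 0 (Q(g, b) = (((-4 + g)/(-2 + 1))*0)*b = (((-4 + g)/(-1))*0)*b = (-(-4 + g)*0)*b = ((4 - g)*0)*b = 0*b = 0)
y(Q(13, 12), -38) - 2606 = 215 - 2606 = -2391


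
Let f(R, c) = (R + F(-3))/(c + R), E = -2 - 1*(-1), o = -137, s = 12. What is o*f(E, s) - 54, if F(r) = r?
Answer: -46/11 ≈ -4.1818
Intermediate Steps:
E = -1 (E = -2 + 1 = -1)
f(R, c) = (-3 + R)/(R + c) (f(R, c) = (R - 3)/(c + R) = (-3 + R)/(R + c))
o*f(E, s) - 54 = -137*(-3 - 1)/(-1 + 12) - 54 = -137*(-4)/11 - 54 = -137*(-4/11) - 54 = 548/11 - 54 = -46/11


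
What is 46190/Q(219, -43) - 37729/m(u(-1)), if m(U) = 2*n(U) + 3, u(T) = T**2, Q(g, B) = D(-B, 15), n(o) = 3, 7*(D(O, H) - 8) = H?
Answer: 231211/639 ≈ 361.83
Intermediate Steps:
D(O, H) = 8 + H/7
Q(g, B) = 71/7 (Q(g, B) = 8 + (1/7)*15 = 8 + 15/7 = 71/7)
m(U) = 9 (m(U) = 2*3 + 3 = 6 + 3 = 9)
46190/Q(219, -43) - 37729/m(u(-1)) = 46190/(71/7) - 37729/9 = 46190*(7/71) - 37729*1/9 = 323330/71 - 37729/9 = 231211/639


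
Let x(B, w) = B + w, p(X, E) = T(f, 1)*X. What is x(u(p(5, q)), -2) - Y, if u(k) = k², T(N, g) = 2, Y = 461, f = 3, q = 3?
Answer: -363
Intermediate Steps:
p(X, E) = 2*X
x(u(p(5, q)), -2) - Y = ((2*5)² - 2) - 1*461 = (10² - 2) - 461 = (100 - 2) - 461 = 98 - 461 = -363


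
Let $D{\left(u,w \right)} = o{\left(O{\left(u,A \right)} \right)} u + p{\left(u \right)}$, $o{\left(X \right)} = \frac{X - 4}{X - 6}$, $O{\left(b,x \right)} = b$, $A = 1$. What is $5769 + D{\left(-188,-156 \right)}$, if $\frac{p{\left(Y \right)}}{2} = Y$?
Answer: $\frac{505073}{97} \approx 5206.9$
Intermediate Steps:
$p{\left(Y \right)} = 2 Y$
$o{\left(X \right)} = \frac{-4 + X}{-6 + X}$
$D{\left(u,w \right)} = 2 u + \frac{u \left(-4 + u\right)}{-6 + u}$ ($D{\left(u,w \right)} = \frac{-4 + u}{-6 + u} u + 2 u = \frac{u \left(-4 + u\right)}{-6 + u} + 2 u = 2 u + \frac{u \left(-4 + u\right)}{-6 + u}$)
$5769 + D{\left(-188,-156 \right)} = 5769 - \frac{188 \left(-16 + 3 \left(-188\right)\right)}{-6 - 188} = 5769 - \frac{188 \left(-16 - 564\right)}{-194} = 5769 - \left(- \frac{94}{97}\right) \left(-580\right) = 5769 - \frac{54520}{97} = \frac{505073}{97}$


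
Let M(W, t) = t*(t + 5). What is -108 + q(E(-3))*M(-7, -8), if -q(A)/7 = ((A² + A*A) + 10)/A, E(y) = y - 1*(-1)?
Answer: 1404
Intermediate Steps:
M(W, t) = t*(5 + t)
E(y) = 1 + y (E(y) = y + 1 = 1 + y)
q(A) = -7*(10 + 2*A²)/A (q(A) = -7*((A² + A*A) + 10)/A = -7*((A² + A²) + 10)/A = -7*(2*A² + 10)/A = -7*(10 + 2*A²)/A)
-108 + q(E(-3))*M(-7, -8) = -108 + (-70/(1 - 3) - 14*(1 - 3))*(-8*(5 - 8)) = -108 + (-70/(-2) - 14*(-2))*(-8*(-3)) = -108 + (-70*(-½) + 28)*24 = -108 + (35 + 28)*24 = -108 + 63*24 = -108 + 1512 = 1404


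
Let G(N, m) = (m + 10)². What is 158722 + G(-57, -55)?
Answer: 160747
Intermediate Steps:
G(N, m) = (10 + m)²
158722 + G(-57, -55) = 158722 + (10 - 55)² = 158722 + (-45)² = 158722 + 2025 = 160747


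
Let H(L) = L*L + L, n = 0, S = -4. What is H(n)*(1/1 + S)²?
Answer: 0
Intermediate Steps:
H(L) = L + L² (H(L) = L² + L = L + L²)
H(n)*(1/1 + S)² = (0*(1 + 0))*(1/1 - 4)² = (0*1)*(1 - 4)² = 0*(-3)² = 0*9 = 0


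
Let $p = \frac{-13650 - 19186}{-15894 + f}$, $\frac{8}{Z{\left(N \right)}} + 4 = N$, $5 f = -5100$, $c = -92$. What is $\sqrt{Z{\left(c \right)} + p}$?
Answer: $\frac{\sqrt{59060869}}{5638} \approx 1.3631$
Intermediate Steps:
$f = -1020$ ($f = \frac{1}{5} \left(-5100\right) = -1020$)
$Z{\left(N \right)} = \frac{8}{-4 + N}$
$p = \frac{16418}{8457}$ ($p = \frac{-13650 - 19186}{-15894 - 1020} = - \frac{32836}{-16914} = \left(-32836\right) \left(- \frac{1}{16914}\right) = \frac{16418}{8457} \approx 1.9414$)
$\sqrt{Z{\left(c \right)} + p} = \sqrt{\frac{8}{-4 - 92} + \frac{16418}{8457}} = \sqrt{\frac{8}{-96} + \frac{16418}{8457}} = \sqrt{8 \left(- \frac{1}{96}\right) + \frac{16418}{8457}} = \sqrt{- \frac{1}{12} + \frac{16418}{8457}} = \sqrt{\frac{20951}{11276}} = \frac{\sqrt{59060869}}{5638}$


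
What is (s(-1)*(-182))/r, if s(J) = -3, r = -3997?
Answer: -78/571 ≈ -0.13660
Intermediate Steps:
(s(-1)*(-182))/r = -3*(-182)/(-3997) = 546*(-1/3997) = -78/571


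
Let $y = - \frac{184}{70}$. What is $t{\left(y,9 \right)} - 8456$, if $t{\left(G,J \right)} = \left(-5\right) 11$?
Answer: $-8511$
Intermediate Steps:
$y = - \frac{92}{35}$ ($y = \left(-184\right) \frac{1}{70} = - \frac{92}{35} \approx -2.6286$)
$t{\left(G,J \right)} = -55$
$t{\left(y,9 \right)} - 8456 = -55 - 8456 = -8511$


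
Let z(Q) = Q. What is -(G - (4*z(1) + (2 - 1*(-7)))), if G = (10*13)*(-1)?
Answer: 143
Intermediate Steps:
G = -130 (G = 130*(-1) = -130)
-(G - (4*z(1) + (2 - 1*(-7)))) = -(-130 - (4*1 + (2 - 1*(-7)))) = -(-130 - (4 + (2 + 7))) = -(-130 - (4 + 9)) = -(-130 - 1*13) = -(-130 - 13) = -1*(-143) = 143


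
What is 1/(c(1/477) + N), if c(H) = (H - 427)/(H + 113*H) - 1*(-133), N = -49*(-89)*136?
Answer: 57/33712214 ≈ 1.6908e-6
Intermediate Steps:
N = 593096 (N = 4361*136 = 593096)
c(H) = 133 + (-427 + H)/(114*H) (c(H) = (-427 + H)/((114*H)) + 133 = (-427 + H)*(1/(114*H)) + 133 = (-427 + H)/(114*H) + 133 = 133 + (-427 + H)/(114*H))
1/(c(1/477) + N) = 1/((-427 + 15163/477)/(114*(1/477)) + 593096) = 1/((-427 + 15163*(1/477))/(114*(1/477)) + 593096) = 1/((1/114)*477*(-427 + 15163/477) + 593096) = 1/((1/114)*477*(-188516/477) + 593096) = 1/(-94258/57 + 593096) = 1/(33712214/57) = 57/33712214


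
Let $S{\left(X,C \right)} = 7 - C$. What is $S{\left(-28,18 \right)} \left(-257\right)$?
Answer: $2827$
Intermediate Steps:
$S{\left(-28,18 \right)} \left(-257\right) = \left(7 - 18\right) \left(-257\right) = \left(-11\right) \left(-257\right) = 2827$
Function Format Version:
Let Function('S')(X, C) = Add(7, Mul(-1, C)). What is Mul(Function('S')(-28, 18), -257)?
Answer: 2827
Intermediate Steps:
Mul(Function('S')(-28, 18), -257) = Mul(Add(7, Mul(-1, 18)), -257) = Mul(Add(7, -18), -257) = Mul(-11, -257) = 2827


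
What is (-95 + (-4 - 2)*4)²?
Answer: 14161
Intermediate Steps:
(-95 + (-4 - 2)*4)² = (-95 - 6*4)² = (-95 - 24)² = (-119)² = 14161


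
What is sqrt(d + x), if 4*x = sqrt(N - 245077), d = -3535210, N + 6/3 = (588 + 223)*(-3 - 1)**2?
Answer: sqrt(-14140840 + I*sqrt(232103))/2 ≈ 0.032029 + 1880.2*I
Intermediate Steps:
N = 12974 (N = -2 + (588 + 223)*(-3 - 1)**2 = -2 + 811*(-4)**2 = -2 + 811*16 = -2 + 12976 = 12974)
x = I*sqrt(232103)/4 (x = sqrt(12974 - 245077)/4 = sqrt(-232103)/4 = (I*sqrt(232103))/4 = I*sqrt(232103)/4 ≈ 120.44*I)
sqrt(d + x) = sqrt(-3535210 + I*sqrt(232103)/4)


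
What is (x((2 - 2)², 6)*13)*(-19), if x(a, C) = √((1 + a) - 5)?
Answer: -494*I ≈ -494.0*I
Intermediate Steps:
x(a, C) = √(-4 + a)
(x((2 - 2)², 6)*13)*(-19) = (√(-4 + (2 - 2)²)*13)*(-19) = (√(-4 + 0²)*13)*(-19) = (√(-4 + 0)*13)*(-19) = (√(-4)*13)*(-19) = ((2*I)*13)*(-19) = (26*I)*(-19) = -494*I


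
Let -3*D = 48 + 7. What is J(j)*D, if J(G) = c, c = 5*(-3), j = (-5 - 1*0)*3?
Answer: 275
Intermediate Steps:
D = -55/3 (D = -(48 + 7)/3 = -⅓*55 = -55/3 ≈ -18.333)
j = -15 (j = (-5 + 0)*3 = -5*3 = -15)
c = -15
J(G) = -15
J(j)*D = -15*(-55/3) = 275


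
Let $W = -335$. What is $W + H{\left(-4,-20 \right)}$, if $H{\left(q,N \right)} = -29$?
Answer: $-364$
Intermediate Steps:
$W + H{\left(-4,-20 \right)} = -335 - 29 = -364$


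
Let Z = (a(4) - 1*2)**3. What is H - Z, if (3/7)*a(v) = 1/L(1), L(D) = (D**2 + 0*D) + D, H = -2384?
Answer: -514819/216 ≈ -2383.4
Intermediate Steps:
L(D) = D + D**2 (L(D) = (D**2 + 0) + D = D**2 + D = D + D**2)
a(v) = 7/6 (a(v) = 7/(3*((1*(1 + 1)))) = 7/(3*((1*2))) = (7/3)/2 = (7/3)*(1/2) = 7/6)
Z = -125/216 (Z = (7/6 - 1*2)**3 = (7/6 - 2)**3 = (-5/6)**3 = -125/216 ≈ -0.57870)
H - Z = -2384 - 1*(-125/216) = -2384 + 125/216 = -514819/216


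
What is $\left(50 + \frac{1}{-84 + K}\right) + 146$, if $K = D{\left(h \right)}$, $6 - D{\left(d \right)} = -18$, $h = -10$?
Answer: $\frac{11759}{60} \approx 195.98$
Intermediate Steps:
$D{\left(d \right)} = 24$ ($D{\left(d \right)} = 6 - -18 = 6 + 18 = 24$)
$K = 24$
$\left(50 + \frac{1}{-84 + K}\right) + 146 = \left(50 + \frac{1}{-84 + 24}\right) + 146 = \left(50 + \frac{1}{-60}\right) + 146 = \left(50 - \frac{1}{60}\right) + 146 = \frac{2999}{60} + 146 = \frac{11759}{60}$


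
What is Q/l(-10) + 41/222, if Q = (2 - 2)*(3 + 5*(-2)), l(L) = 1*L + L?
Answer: 41/222 ≈ 0.18468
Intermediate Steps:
l(L) = 2*L (l(L) = L + L = 2*L)
Q = 0 (Q = 0*(3 - 10) = 0*(-7) = 0)
Q/l(-10) + 41/222 = 0/((2*(-10))) + 41/222 = 0/(-20) + 41*(1/222) = 0*(-1/20) + 41/222 = 0 + 41/222 = 41/222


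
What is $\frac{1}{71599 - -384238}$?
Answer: $\frac{1}{455837} \approx 2.1938 \cdot 10^{-6}$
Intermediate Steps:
$\frac{1}{71599 - -384238} = \frac{1}{71599 + 384238} = \frac{1}{455837}$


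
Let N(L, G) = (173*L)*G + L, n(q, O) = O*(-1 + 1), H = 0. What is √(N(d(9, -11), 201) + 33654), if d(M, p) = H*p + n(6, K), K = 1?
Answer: √33654 ≈ 183.45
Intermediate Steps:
n(q, O) = 0 (n(q, O) = O*0 = 0)
d(M, p) = 0 (d(M, p) = 0*p + 0 = 0 + 0 = 0)
N(L, G) = L + 173*G*L (N(L, G) = 173*G*L + L = L + 173*G*L)
√(N(d(9, -11), 201) + 33654) = √(0*(1 + 173*201) + 33654) = √(0*(1 + 34773) + 33654) = √(0*34774 + 33654) = √(0 + 33654) = √33654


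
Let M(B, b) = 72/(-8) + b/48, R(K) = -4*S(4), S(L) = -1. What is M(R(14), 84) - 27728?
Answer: -110941/4 ≈ -27735.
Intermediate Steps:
R(K) = 4 (R(K) = -4*(-1) = 4)
M(B, b) = -9 + b/48 (M(B, b) = 72*(-⅛) + b*(1/48) = -9 + b/48)
M(R(14), 84) - 27728 = (-9 + (1/48)*84) - 27728 = (-9 + 7/4) - 27728 = -29/4 - 27728 = -110941/4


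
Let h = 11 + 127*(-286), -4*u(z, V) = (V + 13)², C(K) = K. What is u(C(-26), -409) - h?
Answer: -2893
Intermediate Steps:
u(z, V) = -(13 + V)²/4 (u(z, V) = -(V + 13)²/4 = -(13 + V)²/4)
h = -36311 (h = 11 - 36322 = -36311)
u(C(-26), -409) - h = -(13 - 409)²/4 - 1*(-36311) = -¼*(-396)² + 36311 = -¼*156816 + 36311 = -39204 + 36311 = -2893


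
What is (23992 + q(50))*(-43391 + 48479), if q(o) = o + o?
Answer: 122580096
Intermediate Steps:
q(o) = 2*o
(23992 + q(50))*(-43391 + 48479) = (23992 + 2*50)*(-43391 + 48479) = (23992 + 100)*5088 = 24092*5088 = 122580096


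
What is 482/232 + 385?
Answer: 44901/116 ≈ 387.08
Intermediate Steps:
482/232 + 385 = 482*(1/232) + 385 = 241/116 + 385 = 44901/116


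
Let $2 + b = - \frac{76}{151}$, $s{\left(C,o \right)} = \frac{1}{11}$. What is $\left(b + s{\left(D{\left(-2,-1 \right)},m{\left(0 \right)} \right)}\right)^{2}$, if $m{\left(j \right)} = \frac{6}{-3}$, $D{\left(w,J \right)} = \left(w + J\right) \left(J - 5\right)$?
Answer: $\frac{16056049}{2758921} \approx 5.8197$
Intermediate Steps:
$D{\left(w,J \right)} = \left(-5 + J\right) \left(J + w\right)$ ($D{\left(w,J \right)} = \left(J + w\right) \left(-5 + J\right) = \left(-5 + J\right) \left(J + w\right)$)
$m{\left(j \right)} = -2$ ($m{\left(j \right)} = 6 \left(- \frac{1}{3}\right) = -2$)
$s{\left(C,o \right)} = \frac{1}{11}$
$b = - \frac{378}{151}$ ($b = -2 - \frac{76}{151} = - \frac{378}{151} \approx -2.5033$)
$\left(b + s{\left(D{\left(-2,-1 \right)},m{\left(0 \right)} \right)}\right)^{2} = \left(- \frac{378}{151} + \frac{1}{11}\right)^{2} = \left(- \frac{4007}{1661}\right)^{2} = \frac{16056049}{2758921}$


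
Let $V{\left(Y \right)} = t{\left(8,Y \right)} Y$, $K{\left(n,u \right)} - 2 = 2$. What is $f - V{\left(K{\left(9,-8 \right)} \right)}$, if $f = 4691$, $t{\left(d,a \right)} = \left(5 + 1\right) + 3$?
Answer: $4655$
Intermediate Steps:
$t{\left(d,a \right)} = 9$ ($t{\left(d,a \right)} = 6 + 3 = 9$)
$K{\left(n,u \right)} = 4$ ($K{\left(n,u \right)} = 2 + 2 = 4$)
$V{\left(Y \right)} = 9 Y$
$f - V{\left(K{\left(9,-8 \right)} \right)} = 4691 - 9 \cdot 4 = 4691 - 36 = 4655$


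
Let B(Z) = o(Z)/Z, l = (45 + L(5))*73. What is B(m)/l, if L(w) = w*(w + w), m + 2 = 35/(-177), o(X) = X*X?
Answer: -389/1227495 ≈ -0.00031691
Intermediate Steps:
o(X) = X²
m = -389/177 (m = -2 + 35/(-177) = -2 + 35*(-1/177) = -2 - 35/177 = -389/177 ≈ -2.1977)
L(w) = 2*w² (L(w) = w*(2*w) = 2*w²)
l = 6935 (l = (45 + 2*5²)*73 = (45 + 2*25)*73 = (45 + 50)*73 = 95*73 = 6935)
B(Z) = Z (B(Z) = Z²/Z = Z)
B(m)/l = -389/177/6935 = -389/177*1/6935 = -389/1227495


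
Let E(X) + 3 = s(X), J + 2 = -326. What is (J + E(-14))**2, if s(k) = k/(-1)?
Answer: 100489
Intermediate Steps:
J = -328 (J = -2 - 326 = -328)
s(k) = -k (s(k) = k*(-1) = -k)
E(X) = -3 - X
(J + E(-14))**2 = (-328 + (-3 - 1*(-14)))**2 = (-328 + (-3 + 14))**2 = (-328 + 11)**2 = (-317)**2 = 100489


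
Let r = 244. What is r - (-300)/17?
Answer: 4448/17 ≈ 261.65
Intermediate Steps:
r - (-300)/17 = 244 - (-300)/17 = 244 - 1*(-300/17) = 244 + 300/17 = 4448/17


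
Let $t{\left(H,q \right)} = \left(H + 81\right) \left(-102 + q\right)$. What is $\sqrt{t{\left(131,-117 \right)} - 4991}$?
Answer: $i \sqrt{51419} \approx 226.76 i$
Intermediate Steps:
$t{\left(H,q \right)} = \left(-102 + q\right) \left(81 + H\right)$ ($t{\left(H,q \right)} = \left(81 + H\right) \left(-102 + q\right) = \left(-102 + q\right) \left(81 + H\right)$)
$\sqrt{t{\left(131,-117 \right)} - 4991} = \sqrt{\left(-8262 - 13362 + 81 \left(-117\right) + 131 \left(-117\right)\right) - 4991} = \sqrt{\left(-8262 - 13362 - 9477 - 15327\right) - 4991} = \sqrt{-46428 - 4991} = \sqrt{-51419} = i \sqrt{51419}$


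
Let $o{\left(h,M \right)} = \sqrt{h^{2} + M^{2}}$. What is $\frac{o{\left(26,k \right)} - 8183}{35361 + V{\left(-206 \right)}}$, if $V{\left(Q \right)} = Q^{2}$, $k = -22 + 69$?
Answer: $- \frac{8183}{77797} + \frac{\sqrt{2885}}{77797} \approx -0.10449$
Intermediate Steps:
$k = 47$
$o{\left(h,M \right)} = \sqrt{M^{2} + h^{2}}$
$\frac{o{\left(26,k \right)} - 8183}{35361 + V{\left(-206 \right)}} = \frac{\sqrt{47^{2} + 26^{2}} - 8183}{35361 + \left(-206\right)^{2}} = \frac{\sqrt{2209 + 676} - 8183}{35361 + 42436} = \frac{\sqrt{2885} - 8183}{77797} = \left(-8183 + \sqrt{2885}\right) \frac{1}{77797} = - \frac{8183}{77797} + \frac{\sqrt{2885}}{77797}$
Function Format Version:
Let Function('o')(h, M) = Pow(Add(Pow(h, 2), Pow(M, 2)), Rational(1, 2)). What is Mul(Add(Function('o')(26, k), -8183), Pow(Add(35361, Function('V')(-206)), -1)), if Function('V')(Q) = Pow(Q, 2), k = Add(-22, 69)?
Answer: Add(Rational(-8183, 77797), Mul(Rational(1, 77797), Pow(2885, Rational(1, 2)))) ≈ -0.10449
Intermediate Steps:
k = 47
Function('o')(h, M) = Pow(Add(Pow(M, 2), Pow(h, 2)), Rational(1, 2))
Mul(Add(Function('o')(26, k), -8183), Pow(Add(35361, Function('V')(-206)), -1)) = Mul(Add(Pow(Add(Pow(47, 2), Pow(26, 2)), Rational(1, 2)), -8183), Pow(Add(35361, Pow(-206, 2)), -1)) = Mul(Add(Pow(Add(2209, 676), Rational(1, 2)), -8183), Pow(Add(35361, 42436), -1)) = Mul(Add(Pow(2885, Rational(1, 2)), -8183), Pow(77797, -1)) = Mul(Add(-8183, Pow(2885, Rational(1, 2))), Rational(1, 77797)) = Add(Rational(-8183, 77797), Mul(Rational(1, 77797), Pow(2885, Rational(1, 2))))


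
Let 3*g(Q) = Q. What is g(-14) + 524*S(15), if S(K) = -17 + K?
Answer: -3158/3 ≈ -1052.7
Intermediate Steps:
g(Q) = Q/3
g(-14) + 524*S(15) = (⅓)*(-14) + 524*(-17 + 15) = -14/3 + 524*(-2) = -14/3 - 1048 = -3158/3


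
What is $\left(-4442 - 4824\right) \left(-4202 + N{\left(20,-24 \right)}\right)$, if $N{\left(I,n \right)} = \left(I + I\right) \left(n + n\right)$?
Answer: $56726452$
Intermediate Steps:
$N{\left(I,n \right)} = 4 I n$ ($N{\left(I,n \right)} = 2 I 2 n = 4 I n$)
$\left(-4442 - 4824\right) \left(-4202 + N{\left(20,-24 \right)}\right) = \left(-4442 - 4824\right) \left(-4202 + 4 \cdot 20 \left(-24\right)\right) = - 9266 \left(-4202 - 1920\right) = \left(-9266\right) \left(-6122\right) = 56726452$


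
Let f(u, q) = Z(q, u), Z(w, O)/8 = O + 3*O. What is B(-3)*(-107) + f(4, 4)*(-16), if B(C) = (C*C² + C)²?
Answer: -98348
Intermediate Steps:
Z(w, O) = 32*O (Z(w, O) = 8*(O + 3*O) = 8*(4*O) = 32*O)
B(C) = (C + C³)² (B(C) = (C³ + C)² = (C + C³)²)
f(u, q) = 32*u
B(-3)*(-107) + f(4, 4)*(-16) = ((-3)²*(1 + (-3)²)²)*(-107) + (32*4)*(-16) = (9*(1 + 9)²)*(-107) + 128*(-16) = (9*10²)*(-107) - 2048 = (9*100)*(-107) - 2048 = 900*(-107) - 2048 = -96300 - 2048 = -98348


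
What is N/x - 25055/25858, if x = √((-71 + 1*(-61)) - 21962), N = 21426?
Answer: -25055/25858 - 10713*I*√22094/11047 ≈ -0.96895 - 144.15*I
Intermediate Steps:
x = I*√22094 (x = √((-71 - 61) - 21962) = √(-132 - 21962) = √(-22094) = I*√22094 ≈ 148.64*I)
N/x - 25055/25858 = 21426/((I*√22094)) - 25055/25858 = 21426*(-I*√22094/22094) - 25055*1/25858 = -10713*I*√22094/11047 - 25055/25858 = -25055/25858 - 10713*I*√22094/11047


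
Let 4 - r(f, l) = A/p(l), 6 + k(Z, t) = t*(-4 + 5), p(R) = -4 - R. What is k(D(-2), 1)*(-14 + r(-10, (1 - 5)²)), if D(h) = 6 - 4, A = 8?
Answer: 48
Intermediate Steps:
D(h) = 2
k(Z, t) = -6 + t (k(Z, t) = -6 + t*(-4 + 5) = -6 + t*1 = -6 + t)
r(f, l) = 4 - 8/(-4 - l)
k(D(-2), 1)*(-14 + r(-10, (1 - 5)²)) = (-6 + 1)*(-14 + 4*(6 + (1 - 5)²)/(4 + (1 - 5)²)) = -5*(-14 + 4*(6 + (-4)²)/(4 + (-4)²)) = -5*(-14 + 4*(6 + 16)/(4 + 16)) = -5*(-14 + 4*22/20) = -5*(-14 + 4*(1/20)*22) = -5*(-14 + 22/5) = -5*(-48/5) = 48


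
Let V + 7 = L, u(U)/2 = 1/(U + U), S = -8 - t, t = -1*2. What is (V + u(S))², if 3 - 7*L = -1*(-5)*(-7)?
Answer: 5329/1764 ≈ 3.0210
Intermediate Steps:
t = -2
S = -6 (S = -8 - 1*(-2) = -8 + 2 = -6)
u(U) = 1/U (u(U) = 2/(U + U) = 2/((2*U)) = 2*(1/(2*U)) = 1/U)
L = 38/7 (L = 3/7 - (-1*(-5))*(-7)/7 = 3/7 - 5*(-7)/7 = 3/7 - ⅐*(-35) = 3/7 + 5 = 38/7 ≈ 5.4286)
V = -11/7 (V = -7 + 38/7 = -11/7 ≈ -1.5714)
(V + u(S))² = (-11/7 + 1/(-6))² = (-11/7 - ⅙)² = (-73/42)² = 5329/1764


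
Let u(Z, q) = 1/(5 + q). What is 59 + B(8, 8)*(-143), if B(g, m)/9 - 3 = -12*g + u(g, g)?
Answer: 119651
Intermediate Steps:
B(g, m) = 27 - 108*g + 9/(5 + g) (B(g, m) = 27 + 9*(-12*g + 1/(5 + g)) = 27 + 9*(1/(5 + g) - 12*g) = 27 + (-108*g + 9/(5 + g)) = 27 - 108*g + 9/(5 + g))
59 + B(8, 8)*(-143) = 59 + (9*(16 - 57*8 - 12*8**2)/(5 + 8))*(-143) = 59 + (9*(16 - 456 - 12*64)/13)*(-143) = 59 + (9*(1/13)*(16 - 456 - 768))*(-143) = 59 + (9*(1/13)*(-1208))*(-143) = 59 - 10872/13*(-143) = 59 + 119592 = 119651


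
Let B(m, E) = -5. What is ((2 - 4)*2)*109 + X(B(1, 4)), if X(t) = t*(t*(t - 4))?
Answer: -661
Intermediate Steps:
X(t) = t²*(-4 + t) (X(t) = t*(t*(-4 + t)) = t²*(-4 + t))
((2 - 4)*2)*109 + X(B(1, 4)) = ((2 - 4)*2)*109 + (-5)²*(-4 - 5) = -2*2*109 + 25*(-9) = -4*109 - 225 = -436 - 225 = -661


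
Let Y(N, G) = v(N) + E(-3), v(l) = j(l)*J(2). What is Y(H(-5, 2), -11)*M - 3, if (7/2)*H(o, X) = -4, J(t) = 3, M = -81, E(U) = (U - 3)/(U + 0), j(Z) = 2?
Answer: -651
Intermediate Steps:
E(U) = (-3 + U)/U
H(o, X) = -8/7 (H(o, X) = (2/7)*(-4) = -8/7)
v(l) = 6 (v(l) = 2*3 = 6)
Y(N, G) = 8 (Y(N, G) = 6 + (-3 - 3)/(-3) = 6 - 1/3*(-6) = 6 + 2 = 8)
Y(H(-5, 2), -11)*M - 3 = 8*(-81) - 3 = -648 - 3 = -651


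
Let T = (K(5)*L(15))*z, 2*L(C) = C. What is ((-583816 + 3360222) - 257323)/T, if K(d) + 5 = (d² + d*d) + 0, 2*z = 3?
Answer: 10076332/2025 ≈ 4976.0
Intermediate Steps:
z = 3/2 (z = (½)*3 = 3/2 ≈ 1.5000)
L(C) = C/2
K(d) = -5 + 2*d² (K(d) = -5 + ((d² + d*d) + 0) = -5 + ((d² + d²) + 0) = -5 + (2*d² + 0) = -5 + 2*d²)
T = 2025/4 (T = ((-5 + 2*5²)*((½)*15))*(3/2) = ((-5 + 2*25)*(15/2))*(3/2) = ((-5 + 50)*(15/2))*(3/2) = (45*(15/2))*(3/2) = (675/2)*(3/2) = 2025/4 ≈ 506.25)
((-583816 + 3360222) - 257323)/T = ((-583816 + 3360222) - 257323)/(2025/4) = (2776406 - 257323)*(4/2025) = 2519083*(4/2025) = 10076332/2025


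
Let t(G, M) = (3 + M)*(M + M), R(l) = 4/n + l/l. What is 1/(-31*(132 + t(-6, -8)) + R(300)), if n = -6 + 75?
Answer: -69/453395 ≈ -0.00015219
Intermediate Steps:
n = 69
R(l) = 73/69 (R(l) = 4/69 + l/l = 4*(1/69) + 1 = 4/69 + 1 = 73/69)
t(G, M) = 2*M*(3 + M) (t(G, M) = (3 + M)*(2*M) = 2*M*(3 + M))
1/(-31*(132 + t(-6, -8)) + R(300)) = 1/(-31*(132 + 2*(-8)*(3 - 8)) + 73/69) = 1/(-31*(132 + 2*(-8)*(-5)) + 73/69) = 1/(-31*(132 + 80) + 73/69) = 1/(-31*212 + 73/69) = 1/(-6572 + 73/69) = 1/(-453395/69) = -69/453395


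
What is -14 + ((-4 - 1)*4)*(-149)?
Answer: 2966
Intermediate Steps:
-14 + ((-4 - 1)*4)*(-149) = -14 - 5*4*(-149) = -14 - 20*(-149) = -14 + 2980 = 2966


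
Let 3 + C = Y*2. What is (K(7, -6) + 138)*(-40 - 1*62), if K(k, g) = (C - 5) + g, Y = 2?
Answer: -13056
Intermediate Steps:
C = 1 (C = -3 + 2*2 = -3 + 4 = 1)
K(k, g) = -4 + g (K(k, g) = (1 - 5) + g = -4 + g)
(K(7, -6) + 138)*(-40 - 1*62) = ((-4 - 6) + 138)*(-40 - 1*62) = (-10 + 138)*(-40 - 62) = 128*(-102) = -13056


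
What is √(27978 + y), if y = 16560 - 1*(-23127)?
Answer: √67665 ≈ 260.13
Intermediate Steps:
y = 39687 (y = 16560 + 23127 = 39687)
√(27978 + y) = √(27978 + 39687) = √67665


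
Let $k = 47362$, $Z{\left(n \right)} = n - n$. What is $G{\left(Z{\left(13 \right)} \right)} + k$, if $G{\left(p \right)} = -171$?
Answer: $47191$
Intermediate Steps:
$Z{\left(n \right)} = 0$
$G{\left(Z{\left(13 \right)} \right)} + k = -171 + 47362 = 47191$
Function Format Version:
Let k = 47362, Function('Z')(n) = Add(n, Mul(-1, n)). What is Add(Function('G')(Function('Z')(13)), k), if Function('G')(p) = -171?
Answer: 47191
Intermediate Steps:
Function('Z')(n) = 0
Add(Function('G')(Function('Z')(13)), k) = Add(-171, 47362) = 47191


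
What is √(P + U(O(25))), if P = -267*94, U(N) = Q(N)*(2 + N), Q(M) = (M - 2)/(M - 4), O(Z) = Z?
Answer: I*√1228353/7 ≈ 158.33*I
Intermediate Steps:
Q(M) = (-2 + M)/(-4 + M)
U(N) = (-2 + N)*(2 + N)/(-4 + N) (U(N) = ((-2 + N)/(-4 + N))*(2 + N) = (-2 + N)*(2 + N)/(-4 + N))
P = -25098
√(P + U(O(25))) = √(-25098 + (-4 + 25²)/(-4 + 25)) = √(-25098 + (-4 + 625)/21) = √(-25098 + (1/21)*621) = √(-25098 + 207/7) = √(-175479/7) = I*√1228353/7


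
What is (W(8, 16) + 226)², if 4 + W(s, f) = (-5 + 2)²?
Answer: 53361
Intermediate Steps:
W(s, f) = 5 (W(s, f) = -4 + (-5 + 2)² = -4 + (-3)² = -4 + 9 = 5)
(W(8, 16) + 226)² = (5 + 226)² = 231² = 53361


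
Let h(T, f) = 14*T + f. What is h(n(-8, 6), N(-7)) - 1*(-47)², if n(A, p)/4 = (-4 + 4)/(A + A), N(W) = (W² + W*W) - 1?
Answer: -2112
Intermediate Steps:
N(W) = -1 + 2*W² (N(W) = (W² + W²) - 1 = 2*W² - 1 = -1 + 2*W²)
n(A, p) = 0 (n(A, p) = 4*((-4 + 4)/(A + A)) = 4*(0/((2*A))) = 4*(0*(1/(2*A))) = 4*0 = 0)
h(T, f) = f + 14*T
h(n(-8, 6), N(-7)) - 1*(-47)² = ((-1 + 2*(-7)²) + 14*0) - 1*(-47)² = ((-1 + 2*49) + 0) - 1*2209 = ((-1 + 98) + 0) - 2209 = (97 + 0) - 2209 = 97 - 2209 = -2112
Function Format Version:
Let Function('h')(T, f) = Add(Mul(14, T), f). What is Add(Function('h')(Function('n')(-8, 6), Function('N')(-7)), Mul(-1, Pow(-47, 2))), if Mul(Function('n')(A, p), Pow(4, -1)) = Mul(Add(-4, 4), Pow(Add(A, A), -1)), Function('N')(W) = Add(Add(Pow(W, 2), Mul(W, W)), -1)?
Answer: -2112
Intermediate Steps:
Function('N')(W) = Add(-1, Mul(2, Pow(W, 2))) (Function('N')(W) = Add(Add(Pow(W, 2), Pow(W, 2)), -1) = Add(Mul(2, Pow(W, 2)), -1) = Add(-1, Mul(2, Pow(W, 2))))
Function('n')(A, p) = 0 (Function('n')(A, p) = Mul(4, Mul(Add(-4, 4), Pow(Add(A, A), -1))) = Mul(4, Mul(0, Pow(Mul(2, A), -1))) = Mul(4, Mul(0, Mul(Rational(1, 2), Pow(A, -1)))) = Mul(4, 0) = 0)
Function('h')(T, f) = Add(f, Mul(14, T))
Add(Function('h')(Function('n')(-8, 6), Function('N')(-7)), Mul(-1, Pow(-47, 2))) = Add(Add(Add(-1, Mul(2, Pow(-7, 2))), Mul(14, 0)), Mul(-1, Pow(-47, 2))) = Add(Add(Add(-1, Mul(2, 49)), 0), Mul(-1, 2209)) = Add(Add(Add(-1, 98), 0), -2209) = Add(Add(97, 0), -2209) = Add(97, -2209) = -2112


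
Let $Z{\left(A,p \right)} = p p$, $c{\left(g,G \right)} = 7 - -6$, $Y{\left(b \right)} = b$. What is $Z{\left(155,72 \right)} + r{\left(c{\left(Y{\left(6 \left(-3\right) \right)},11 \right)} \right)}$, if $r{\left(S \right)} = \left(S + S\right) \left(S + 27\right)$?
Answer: $6224$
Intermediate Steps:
$c{\left(g,G \right)} = 13$ ($c{\left(g,G \right)} = 7 + 6 = 13$)
$Z{\left(A,p \right)} = p^{2}$
$r{\left(S \right)} = 2 S \left(27 + S\right)$
$Z{\left(155,72 \right)} + r{\left(c{\left(Y{\left(6 \left(-3\right) \right)},11 \right)} \right)} = 72^{2} + 2 \cdot 13 \left(27 + 13\right) = 5184 + 2 \cdot 13 \cdot 40 = 5184 + 1040 = 6224$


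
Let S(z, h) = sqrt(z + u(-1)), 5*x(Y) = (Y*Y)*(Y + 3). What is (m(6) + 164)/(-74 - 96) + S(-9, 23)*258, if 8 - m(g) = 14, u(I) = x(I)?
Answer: -79/85 + 258*I*sqrt(215)/5 ≈ -0.92941 + 756.6*I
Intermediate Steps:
x(Y) = Y**2*(3 + Y)/5 (x(Y) = ((Y*Y)*(Y + 3))/5 = (Y**2*(3 + Y))/5 = Y**2*(3 + Y)/5)
u(I) = I**2*(3 + I)/5
m(g) = -6 (m(g) = 8 - 1*14 = 8 - 14 = -6)
S(z, h) = sqrt(2/5 + z) (S(z, h) = sqrt(z + (1/5)*(-1)**2*(3 - 1)) = sqrt(z + (1/5)*1*2) = sqrt(z + 2/5) = sqrt(2/5 + z))
(m(6) + 164)/(-74 - 96) + S(-9, 23)*258 = (-6 + 164)/(-74 - 96) + (sqrt(10 + 25*(-9))/5)*258 = 158/(-170) + (sqrt(10 - 225)/5)*258 = 158*(-1/170) + (sqrt(-215)/5)*258 = -79/85 + ((I*sqrt(215))/5)*258 = -79/85 + (I*sqrt(215)/5)*258 = -79/85 + 258*I*sqrt(215)/5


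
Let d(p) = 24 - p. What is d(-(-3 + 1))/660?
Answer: 1/30 ≈ 0.033333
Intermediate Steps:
d(-(-3 + 1))/660 = (24 - (-1)*(-3 + 1))/660 = (24 - (-1)*(-2))*(1/660) = (24 - 1*2)*(1/660) = (24 - 2)*(1/660) = 22*(1/660) = 1/30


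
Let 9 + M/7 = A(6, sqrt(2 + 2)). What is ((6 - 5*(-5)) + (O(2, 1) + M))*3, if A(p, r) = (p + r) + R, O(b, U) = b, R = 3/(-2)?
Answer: 93/2 ≈ 46.500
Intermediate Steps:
R = -3/2 (R = 3*(-1/2) = -3/2 ≈ -1.5000)
A(p, r) = -3/2 + p + r (A(p, r) = (p + r) - 3/2 = -3/2 + p + r)
M = -35/2 (M = -63 + 7*(-3/2 + 6 + sqrt(2 + 2)) = -63 + 7*(-3/2 + 6 + sqrt(4)) = -63 + 7*(-3/2 + 6 + 2) = -63 + 7*(13/2) = -63 + 91/2 = -35/2 ≈ -17.500)
((6 - 5*(-5)) + (O(2, 1) + M))*3 = ((6 - 5*(-5)) + (2 - 35/2))*3 = ((6 + 25) - 31/2)*3 = (31 - 31/2)*3 = (31/2)*3 = 93/2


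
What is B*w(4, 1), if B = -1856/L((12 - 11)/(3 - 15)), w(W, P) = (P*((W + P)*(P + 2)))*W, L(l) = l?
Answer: 1336320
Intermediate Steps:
w(W, P) = P*W*(2 + P)*(P + W) (w(W, P) = (P*((P + W)*(2 + P)))*W = (P*((2 + P)*(P + W)))*W = (P*(2 + P)*(P + W))*W = P*W*(2 + P)*(P + W))
B = 22272 (B = -1856*(3 - 15)/(12 - 11) = -1856/(1/(-12)) = -1856/(1*(-1/12)) = -1856/(-1/12) = -1856*(-12) = 22272)
B*w(4, 1) = 22272*(1*4*(1**2 + 2*1 + 2*4 + 1*4)) = 22272*(1*4*(1 + 2 + 8 + 4)) = 22272*(1*4*15) = 22272*60 = 1336320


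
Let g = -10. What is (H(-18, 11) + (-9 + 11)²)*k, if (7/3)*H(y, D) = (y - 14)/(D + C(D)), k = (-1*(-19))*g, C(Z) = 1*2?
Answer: -50920/91 ≈ -559.56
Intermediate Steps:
C(Z) = 2
k = -190 (k = -1*(-19)*(-10) = 19*(-10) = -190)
H(y, D) = 3*(-14 + y)/(7*(2 + D)) (H(y, D) = 3*((y - 14)/(D + 2))/7 = 3*((-14 + y)/(2 + D))/7 = 3*(-14 + y)/(7*(2 + D)))
(H(-18, 11) + (-9 + 11)²)*k = (3*(-14 - 18)/(7*(2 + 11)) + (-9 + 11)²)*(-190) = ((3/7)*(-32)/13 + 2²)*(-190) = ((3/7)*(1/13)*(-32) + 4)*(-190) = (-96/91 + 4)*(-190) = (268/91)*(-190) = -50920/91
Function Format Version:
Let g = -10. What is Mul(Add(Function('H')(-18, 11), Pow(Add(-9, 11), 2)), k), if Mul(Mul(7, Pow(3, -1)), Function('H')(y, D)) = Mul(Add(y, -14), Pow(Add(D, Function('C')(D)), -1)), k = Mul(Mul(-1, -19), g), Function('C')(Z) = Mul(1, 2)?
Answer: Rational(-50920, 91) ≈ -559.56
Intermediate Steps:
Function('C')(Z) = 2
k = -190 (k = Mul(Mul(-1, -19), -10) = Mul(19, -10) = -190)
Function('H')(y, D) = Mul(Rational(3, 7), Pow(Add(2, D), -1), Add(-14, y)) (Function('H')(y, D) = Mul(Rational(3, 7), Mul(Add(y, -14), Pow(Add(D, 2), -1))) = Mul(Rational(3, 7), Mul(Add(-14, y), Pow(Add(2, D), -1))) = Mul(Rational(3, 7), Mul(Pow(Add(2, D), -1), Add(-14, y))) = Mul(Rational(3, 7), Pow(Add(2, D), -1), Add(-14, y)))
Mul(Add(Function('H')(-18, 11), Pow(Add(-9, 11), 2)), k) = Mul(Add(Mul(Rational(3, 7), Pow(Add(2, 11), -1), Add(-14, -18)), Pow(Add(-9, 11), 2)), -190) = Mul(Add(Mul(Rational(3, 7), Pow(13, -1), -32), Pow(2, 2)), -190) = Mul(Add(Mul(Rational(3, 7), Rational(1, 13), -32), 4), -190) = Mul(Add(Rational(-96, 91), 4), -190) = Mul(Rational(268, 91), -190) = Rational(-50920, 91)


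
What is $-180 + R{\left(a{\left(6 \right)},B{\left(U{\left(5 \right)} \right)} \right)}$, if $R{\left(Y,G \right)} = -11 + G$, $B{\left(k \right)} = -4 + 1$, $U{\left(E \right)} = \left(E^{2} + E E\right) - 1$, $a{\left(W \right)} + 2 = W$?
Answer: $-194$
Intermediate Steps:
$a{\left(W \right)} = -2 + W$
$U{\left(E \right)} = -1 + 2 E^{2}$ ($U{\left(E \right)} = \left(E^{2} + E^{2}\right) - 1 = 2 E^{2} - 1 = -1 + 2 E^{2}$)
$B{\left(k \right)} = -3$
$-180 + R{\left(a{\left(6 \right)},B{\left(U{\left(5 \right)} \right)} \right)} = -180 - 14 = -194$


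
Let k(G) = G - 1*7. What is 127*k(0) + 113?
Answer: -776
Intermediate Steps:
k(G) = -7 + G (k(G) = G - 7 = -7 + G)
127*k(0) + 113 = 127*(-7 + 0) + 113 = 127*(-7) + 113 = -889 + 113 = -776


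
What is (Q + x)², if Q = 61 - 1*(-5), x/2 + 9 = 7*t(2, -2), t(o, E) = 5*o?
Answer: 35344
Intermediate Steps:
x = 122 (x = -18 + 2*(7*(5*2)) = -18 + 2*(7*10) = -18 + 2*70 = -18 + 140 = 122)
Q = 66 (Q = 61 + 5 = 66)
(Q + x)² = (66 + 122)² = 188² = 35344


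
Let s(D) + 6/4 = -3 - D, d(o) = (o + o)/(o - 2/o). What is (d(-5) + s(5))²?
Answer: 113569/2116 ≈ 53.672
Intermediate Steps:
d(o) = 2*o/(o - 2/o) (d(o) = (2*o)/(o - 2/o) = 2*o/(o - 2/o))
s(D) = -9/2 - D (s(D) = -3/2 + (-3 - D) = -9/2 - D)
(d(-5) + s(5))² = (2*(-5)²/(-2 + (-5)²) + (-9/2 - 1*5))² = (2*25/(-2 + 25) + (-9/2 - 5))² = (2*25/23 - 19/2)² = (2*25*(1/23) - 19/2)² = (50/23 - 19/2)² = (-337/46)² = 113569/2116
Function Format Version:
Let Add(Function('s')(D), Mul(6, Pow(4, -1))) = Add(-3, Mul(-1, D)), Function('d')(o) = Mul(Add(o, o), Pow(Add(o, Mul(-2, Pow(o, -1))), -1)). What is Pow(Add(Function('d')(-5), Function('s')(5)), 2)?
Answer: Rational(113569, 2116) ≈ 53.672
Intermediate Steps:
Function('d')(o) = Mul(2, o, Pow(Add(o, Mul(-2, Pow(o, -1))), -1)) (Function('d')(o) = Mul(Mul(2, o), Pow(Add(o, Mul(-2, Pow(o, -1))), -1)) = Mul(2, o, Pow(Add(o, Mul(-2, Pow(o, -1))), -1)))
Function('s')(D) = Add(Rational(-9, 2), Mul(-1, D)) (Function('s')(D) = Add(Rational(-3, 2), Add(-3, Mul(-1, D))) = Add(Rational(-9, 2), Mul(-1, D)))
Pow(Add(Function('d')(-5), Function('s')(5)), 2) = Pow(Add(Mul(2, Pow(-5, 2), Pow(Add(-2, Pow(-5, 2)), -1)), Add(Rational(-9, 2), Mul(-1, 5))), 2) = Pow(Add(Mul(2, 25, Pow(Add(-2, 25), -1)), Add(Rational(-9, 2), -5)), 2) = Pow(Add(Mul(2, 25, Pow(23, -1)), Rational(-19, 2)), 2) = Pow(Add(Mul(2, 25, Rational(1, 23)), Rational(-19, 2)), 2) = Pow(Add(Rational(50, 23), Rational(-19, 2)), 2) = Pow(Rational(-337, 46), 2) = Rational(113569, 2116)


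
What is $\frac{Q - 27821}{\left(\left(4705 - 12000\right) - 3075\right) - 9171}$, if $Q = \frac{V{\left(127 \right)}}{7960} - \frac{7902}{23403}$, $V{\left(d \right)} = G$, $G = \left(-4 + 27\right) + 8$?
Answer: $\frac{1727592427969}{1213417154360} \approx 1.4237$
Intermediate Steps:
$G = 31$ ($G = 23 + 8 = 31$)
$V{\left(d \right)} = 31$
$Q = - \frac{20724809}{62095960}$ ($Q = \frac{31}{7960} - \frac{7902}{23403} = 31 \cdot \frac{1}{7960} - \frac{2634}{7801} = \frac{31}{7960} - \frac{2634}{7801} = - \frac{20724809}{62095960} \approx -0.33375$)
$\frac{Q - 27821}{\left(\left(4705 - 12000\right) - 3075\right) - 9171} = \frac{- \frac{20724809}{62095960} - 27821}{\left(\left(4705 - 12000\right) - 3075\right) - 9171} = - \frac{1727592427969}{62095960 \left(\left(-7295 - 3075\right) - 9171\right)} = - \frac{1727592427969}{62095960 \left(-10370 - 9171\right)} = - \frac{1727592427969}{62095960 \left(-19541\right)} = \left(- \frac{1727592427969}{62095960}\right) \left(- \frac{1}{19541}\right) = \frac{1727592427969}{1213417154360}$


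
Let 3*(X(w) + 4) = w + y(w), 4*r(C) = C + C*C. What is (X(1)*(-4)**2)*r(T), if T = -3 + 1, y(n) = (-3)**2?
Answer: -16/3 ≈ -5.3333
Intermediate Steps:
y(n) = 9
T = -2
r(C) = C/4 + C**2/4 (r(C) = (C + C*C)/4 = (C + C**2)/4 = C/4 + C**2/4)
X(w) = -1 + w/3 (X(w) = -4 + (w + 9)/3 = -4 + (9 + w)/3 = -4 + (3 + w/3) = -1 + w/3)
(X(1)*(-4)**2)*r(T) = ((-1 + (1/3)*1)*(-4)**2)*((1/4)*(-2)*(1 - 2)) = ((-1 + 1/3)*16)*((1/4)*(-2)*(-1)) = -2/3*16*(1/2) = -32/3*1/2 = -16/3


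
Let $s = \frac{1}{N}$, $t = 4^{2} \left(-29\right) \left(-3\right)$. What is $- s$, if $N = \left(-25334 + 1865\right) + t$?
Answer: $\frac{1}{22077} \approx 4.5296 \cdot 10^{-5}$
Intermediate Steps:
$t = 1392$ ($t = 16 \left(-29\right) \left(-3\right) = \left(-464\right) \left(-3\right) = 1392$)
$N = -22077$ ($N = \left(-25334 + 1865\right) + 1392 = -23469 + 1392 = -22077$)
$s = - \frac{1}{22077}$ ($s = \frac{1}{-22077} = - \frac{1}{22077} \approx -4.5296 \cdot 10^{-5}$)
$- s = \left(-1\right) \left(- \frac{1}{22077}\right) = \frac{1}{22077}$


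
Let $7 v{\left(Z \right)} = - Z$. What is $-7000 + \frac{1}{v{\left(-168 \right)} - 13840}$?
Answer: $- \frac{96712001}{13816} \approx -7000.0$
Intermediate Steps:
$v{\left(Z \right)} = - \frac{Z}{7}$ ($v{\left(Z \right)} = \frac{\left(-1\right) Z}{7} = - \frac{Z}{7}$)
$-7000 + \frac{1}{v{\left(-168 \right)} - 13840} = -7000 + \frac{1}{\left(- \frac{1}{7}\right) \left(-168\right) - 13840} = -7000 + \frac{1}{24 - 13840} = -7000 + \frac{1}{-13816} = -7000 - \frac{1}{13816} = - \frac{96712001}{13816}$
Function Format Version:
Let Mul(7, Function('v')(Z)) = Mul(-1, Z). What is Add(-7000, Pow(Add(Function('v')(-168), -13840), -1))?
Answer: Rational(-96712001, 13816) ≈ -7000.0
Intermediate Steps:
Function('v')(Z) = Mul(Rational(-1, 7), Z) (Function('v')(Z) = Mul(Rational(1, 7), Mul(-1, Z)) = Mul(Rational(-1, 7), Z))
Add(-7000, Pow(Add(Function('v')(-168), -13840), -1)) = Add(-7000, Pow(Add(Mul(Rational(-1, 7), -168), -13840), -1)) = Add(-7000, Pow(Add(24, -13840), -1)) = Add(-7000, Pow(-13816, -1)) = Add(-7000, Rational(-1, 13816)) = Rational(-96712001, 13816)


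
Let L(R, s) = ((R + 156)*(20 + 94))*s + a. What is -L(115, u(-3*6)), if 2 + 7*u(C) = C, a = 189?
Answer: 616557/7 ≈ 88080.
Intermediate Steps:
u(C) = -2/7 + C/7
L(R, s) = 189 + s*(17784 + 114*R) (L(R, s) = ((R + 156)*(20 + 94))*s + 189 = ((156 + R)*114)*s + 189 = (17784 + 114*R)*s + 189 = s*(17784 + 114*R) + 189 = 189 + s*(17784 + 114*R))
-L(115, u(-3*6)) = -(189 + 17784*(-2/7 + (-3*6)/7) + 114*115*(-2/7 + (-3*6)/7)) = -(189 + 17784*(-2/7 + (⅐)*(-18)) + 114*115*(-2/7 + (⅐)*(-18))) = -(189 + 17784*(-2/7 - 18/7) + 114*115*(-2/7 - 18/7)) = -(189 + 17784*(-20/7) + 114*115*(-20/7)) = -(189 - 355680/7 - 262200/7) = -1*(-616557/7) = 616557/7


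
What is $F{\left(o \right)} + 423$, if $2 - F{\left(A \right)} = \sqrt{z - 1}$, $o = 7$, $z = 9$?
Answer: $425 - 2 \sqrt{2} \approx 422.17$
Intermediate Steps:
$F{\left(A \right)} = 2 - 2 \sqrt{2}$ ($F{\left(A \right)} = 2 - \sqrt{9 - 1} = 2 - \sqrt{8} = 2 - 2 \sqrt{2}$)
$F{\left(o \right)} + 423 = \left(2 - 2 \sqrt{2}\right) + 423 = 425 - 2 \sqrt{2}$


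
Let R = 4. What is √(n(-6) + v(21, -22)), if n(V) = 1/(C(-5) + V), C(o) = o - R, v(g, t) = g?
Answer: √4710/15 ≈ 4.5753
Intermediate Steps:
C(o) = -4 + o (C(o) = o - 1*4 = o - 4 = -4 + o)
n(V) = 1/(-9 + V) (n(V) = 1/((-4 - 5) + V) = 1/(-9 + V))
√(n(-6) + v(21, -22)) = √(1/(-9 - 6) + 21) = √(1/(-15) + 21) = √(-1/15 + 21) = √(314/15) = √4710/15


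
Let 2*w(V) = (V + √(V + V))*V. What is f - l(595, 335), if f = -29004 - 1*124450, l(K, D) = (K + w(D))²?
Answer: -12938766791/4 - 37994025*√670/2 ≈ -3.7264e+9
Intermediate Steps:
w(V) = V*(V + √2*√V)/2 (w(V) = ((V + √(V + V))*V)/2 = ((V + √(2*V))*V)/2 = ((V + √2*√V)*V)/2 = (V*(V + √2*√V))/2 = V*(V + √2*√V)/2)
l(K, D) = (K + D²/2 + √2*D^(3/2)/2)² (l(K, D) = (K + (D²/2 + √2*D^(3/2)/2))² = (K + D²/2 + √2*D^(3/2)/2)²)
f = -153454 (f = -29004 - 124450 = -153454)
f - l(595, 335) = -153454 - (335² + 2*595 + √2*335^(3/2))²/4 = -153454 - (112225 + 1190 + √2*(335*√335))²/4 = -153454 - (112225 + 1190 + 335*√670)²/4 = -153454 - (113415 + 335*√670)²/4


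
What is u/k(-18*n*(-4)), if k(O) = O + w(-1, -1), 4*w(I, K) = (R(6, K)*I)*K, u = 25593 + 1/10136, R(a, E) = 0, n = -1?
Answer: -259410649/729792 ≈ -355.46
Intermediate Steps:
u = 259410649/10136 (u = 25593 + 1/10136 = 259410649/10136 ≈ 25593.)
w(I, K) = 0 (w(I, K) = ((0*I)*K)/4 = (0*K)/4 = (¼)*0 = 0)
k(O) = O (k(O) = O + 0 = O)
u/k(-18*n*(-4)) = 259410649/(10136*((-(-18)*(-4)))) = 259410649/(10136*((-18*4))) = (259410649/10136)/(-72) = (259410649/10136)*(-1/72) = -259410649/729792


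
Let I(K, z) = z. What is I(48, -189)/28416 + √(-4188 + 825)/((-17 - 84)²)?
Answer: -63/9472 + I*√3363/10201 ≈ -0.0066512 + 0.0056849*I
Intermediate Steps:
I(48, -189)/28416 + √(-4188 + 825)/((-17 - 84)²) = -189/28416 + √(-4188 + 825)/((-17 - 84)²) = -189*1/28416 + √(-3363)/((-101)²) = -63/9472 + (I*√3363)/10201 = -63/9472 + (I*√3363)*(1/10201) = -63/9472 + I*√3363/10201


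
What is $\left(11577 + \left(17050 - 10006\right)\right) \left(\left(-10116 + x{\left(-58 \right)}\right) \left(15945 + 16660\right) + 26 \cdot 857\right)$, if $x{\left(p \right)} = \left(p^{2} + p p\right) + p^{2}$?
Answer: $-14156391798$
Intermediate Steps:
$x{\left(p \right)} = 3 p^{2}$ ($x{\left(p \right)} = \left(p^{2} + p^{2}\right) + p^{2} = 2 p^{2} + p^{2} = 3 p^{2}$)
$\left(11577 + \left(17050 - 10006\right)\right) \left(\left(-10116 + x{\left(-58 \right)}\right) \left(15945 + 16660\right) + 26 \cdot 857\right) = \left(11577 + \left(17050 - 10006\right)\right) \left(\left(-10116 + 3 \left(-58\right)^{2}\right) \left(15945 + 16660\right) + 26 \cdot 857\right) = \left(11577 + \left(17050 - 10006\right)\right) \left(\left(-10116 + 3 \cdot 3364\right) 32605 + 22282\right) = \left(11577 + 7044\right) \left(\left(-10116 + 10092\right) 32605 + 22282\right) = 18621 \left(\left(-24\right) 32605 + 22282\right) = 18621 \left(-782520 + 22282\right) = 18621 \left(-760238\right) = -14156391798$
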